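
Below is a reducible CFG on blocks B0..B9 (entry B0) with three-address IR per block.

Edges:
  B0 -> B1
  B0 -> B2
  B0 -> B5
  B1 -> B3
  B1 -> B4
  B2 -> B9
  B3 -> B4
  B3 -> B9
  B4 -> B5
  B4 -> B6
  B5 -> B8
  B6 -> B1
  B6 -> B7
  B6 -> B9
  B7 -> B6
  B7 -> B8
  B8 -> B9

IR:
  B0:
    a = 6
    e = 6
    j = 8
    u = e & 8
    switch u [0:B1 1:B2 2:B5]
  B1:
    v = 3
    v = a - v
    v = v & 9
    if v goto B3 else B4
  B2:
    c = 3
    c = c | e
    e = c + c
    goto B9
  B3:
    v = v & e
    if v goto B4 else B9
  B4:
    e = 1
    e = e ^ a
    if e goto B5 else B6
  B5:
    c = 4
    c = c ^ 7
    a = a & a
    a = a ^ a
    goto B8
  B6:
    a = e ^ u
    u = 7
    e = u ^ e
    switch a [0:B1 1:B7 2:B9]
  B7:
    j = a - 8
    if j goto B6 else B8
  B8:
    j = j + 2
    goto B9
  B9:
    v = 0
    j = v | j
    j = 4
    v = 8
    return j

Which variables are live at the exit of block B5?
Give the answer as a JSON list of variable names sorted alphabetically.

Answer: ["j"]

Analysis:
Per-block:
  B0: def={a,e,j,u} ue=∅
  B1: def={v} ue={a}
  B2: def={c,e} ue={e}
  B3: def={v} ue={e,v}
  B4: def={e} ue={a}
  B5: def={a,c} ue={a}
  B6: def={a,e,u} ue={e,u}
  B7: def={j} ue={a}
  B8: def={j} ue={j}
  B9: def={j,v} ue={j}

Backward fixpoint:
  live B0: ∅→{a,e,j,u}
  live B1: {a,e,j,u}→{a,e,j,u,v}
  live B2: {e,j}→{j}
  live B3: {a,e,j,u,v}→{a,j,u}
  live B4: {a,j,u}→{a,e,j,u}
  live B5: {a,j}→{j}
  live B6: {e,j,u}→{a,e,j,u}
  live B7: {a,e,u}→{e,j,u}
  live B8: {j}→{j}
  live B9: {j}→∅

live-out(B5) = ["j"]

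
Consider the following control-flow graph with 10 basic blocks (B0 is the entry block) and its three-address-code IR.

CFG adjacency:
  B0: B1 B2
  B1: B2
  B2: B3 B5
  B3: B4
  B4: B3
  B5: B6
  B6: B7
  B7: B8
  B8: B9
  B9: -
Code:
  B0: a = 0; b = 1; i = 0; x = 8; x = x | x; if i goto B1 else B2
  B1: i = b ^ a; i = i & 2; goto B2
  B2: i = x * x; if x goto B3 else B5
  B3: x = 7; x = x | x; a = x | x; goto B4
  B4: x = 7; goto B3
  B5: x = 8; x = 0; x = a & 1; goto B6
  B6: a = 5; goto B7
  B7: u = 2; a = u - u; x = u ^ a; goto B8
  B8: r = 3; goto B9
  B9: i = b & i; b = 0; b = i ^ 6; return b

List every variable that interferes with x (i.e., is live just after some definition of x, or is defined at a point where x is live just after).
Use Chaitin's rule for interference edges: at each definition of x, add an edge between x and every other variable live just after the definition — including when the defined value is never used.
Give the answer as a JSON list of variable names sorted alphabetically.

Answer: ["a", "b", "i"]

Working:
Block summaries:
  B0 def {a,b,i,x} use ∅
  B1 def {i} use {a,b}
  B2 def {i} use {x}
  B3 def {a,x} use ∅
  B4 def {x} use ∅
  B5 def {x} use {a}
  B6 def {a} use ∅
  B7 def {a,u,x} use ∅
  B8 def {r} use ∅
  B9 def {b,i} use {b,i}

Liveness:
  B0 li=∅ lo={a,b,x}
  B1 li={a,b,x} lo={a,b,x}
  B2 li={a,b,x} lo={a,b,i}
  B3 li=∅ lo=∅
  B4 li=∅ lo=∅
  B5 li={a,b,i} lo={b,i}
  B6 li={b,i} lo={b,i}
  B7 li={b,i} lo={b,i}
  B8 li={b,i} lo={b,i}
  B9 li={b,i} lo=∅

Conflict graph:
  a: {b,i,u,x}
  b: {a,i,r,u,x}
  i: {a,b,r,u,x}
  r: {b,i}
  u: {a,b,i}
  x: {a,b,i}

N(x) = ["a", "b", "i"]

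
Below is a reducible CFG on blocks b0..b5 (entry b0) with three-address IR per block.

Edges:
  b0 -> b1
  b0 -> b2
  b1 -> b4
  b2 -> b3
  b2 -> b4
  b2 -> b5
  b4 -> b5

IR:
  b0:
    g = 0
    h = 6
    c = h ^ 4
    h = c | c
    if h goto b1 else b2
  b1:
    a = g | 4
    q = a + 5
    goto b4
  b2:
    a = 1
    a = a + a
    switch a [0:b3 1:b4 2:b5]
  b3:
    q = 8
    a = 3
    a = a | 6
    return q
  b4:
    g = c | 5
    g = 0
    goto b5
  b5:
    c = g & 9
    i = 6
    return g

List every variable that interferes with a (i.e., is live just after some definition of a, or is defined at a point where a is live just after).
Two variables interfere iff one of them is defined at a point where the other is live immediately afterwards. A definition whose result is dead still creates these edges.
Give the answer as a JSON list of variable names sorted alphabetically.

Block summaries:
  b0: {c,g,h} / ∅
  b1: {a,q} / {g}
  b2: {a} / ∅
  b3: {a,q} / ∅
  b4: {g} / {c}
  b5: {c,i} / {g}

Live sets:
  b0: in=∅ out={c,g}
  b1: in={c,g} out={c}
  b2: in={c,g} out={c,g}
  b3: in=∅ out=∅
  b4: in={c} out={g}
  b5: in={g} out=∅

Conflict graph:
  a↔{c,g,q}
  c↔{a,g,h,q}
  g↔{a,c,h,i}
  h↔{c,g}
  i↔{g}
  q↔{a,c}

N(a) = ["c", "g", "q"]

Answer: ["c", "g", "q"]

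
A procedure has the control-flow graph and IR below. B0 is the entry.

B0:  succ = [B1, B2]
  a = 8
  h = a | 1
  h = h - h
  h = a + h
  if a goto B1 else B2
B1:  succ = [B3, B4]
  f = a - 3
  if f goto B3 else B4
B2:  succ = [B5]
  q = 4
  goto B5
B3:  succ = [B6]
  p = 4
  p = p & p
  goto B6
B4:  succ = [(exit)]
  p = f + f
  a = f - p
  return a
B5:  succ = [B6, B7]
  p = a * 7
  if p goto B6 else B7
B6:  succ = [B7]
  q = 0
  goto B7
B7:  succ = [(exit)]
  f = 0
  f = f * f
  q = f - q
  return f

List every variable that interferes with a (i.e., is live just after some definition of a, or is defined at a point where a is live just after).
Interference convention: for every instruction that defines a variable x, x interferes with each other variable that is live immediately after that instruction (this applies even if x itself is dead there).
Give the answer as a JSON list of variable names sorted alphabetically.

Answer: ["h", "q"]

Derivation:
Per-block:
  B0: {a,h} / ∅
  B1: {f} / {a}
  B2: {q} / ∅
  B3: {p} / ∅
  B4: {a,p} / {f}
  B5: {p} / {a}
  B6: {q} / ∅
  B7: {f,q} / {q}

Live sets:
  B0: in=∅ out={a}
  B1: in={a} out={f}
  B2: in={a} out={a,q}
  B3: in=∅ out=∅
  B4: in={f} out=∅
  B5: in={a,q} out={q}
  B6: in=∅ out={q}
  B7: in={q} out=∅

Conflict graph:
  a — {h,q}
  f — {p,q}
  h — {a}
  p — {f,q}
  q — {a,f,p}

N(a) = ["h", "q"]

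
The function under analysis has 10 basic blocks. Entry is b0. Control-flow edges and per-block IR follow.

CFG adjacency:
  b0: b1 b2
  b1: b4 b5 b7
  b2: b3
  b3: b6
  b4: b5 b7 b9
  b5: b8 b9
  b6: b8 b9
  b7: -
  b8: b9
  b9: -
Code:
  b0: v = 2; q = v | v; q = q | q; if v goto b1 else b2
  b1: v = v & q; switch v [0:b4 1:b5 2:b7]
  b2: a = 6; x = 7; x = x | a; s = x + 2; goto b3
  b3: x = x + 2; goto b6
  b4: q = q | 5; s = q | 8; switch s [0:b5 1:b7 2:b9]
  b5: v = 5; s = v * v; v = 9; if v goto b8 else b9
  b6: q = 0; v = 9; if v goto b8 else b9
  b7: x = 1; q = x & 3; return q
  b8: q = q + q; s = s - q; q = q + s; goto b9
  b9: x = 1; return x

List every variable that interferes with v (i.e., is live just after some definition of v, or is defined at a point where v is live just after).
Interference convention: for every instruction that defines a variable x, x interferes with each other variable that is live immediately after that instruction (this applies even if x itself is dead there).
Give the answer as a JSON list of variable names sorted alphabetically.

Block summaries:
  b0: {q,v} / ∅
  b1: {v} / {q,v}
  b2: {a,s,x} / ∅
  b3: {x} / {x}
  b4: {q,s} / {q}
  b5: {s,v} / ∅
  b6: {q,v} / ∅
  b7: {q,x} / ∅
  b8: {q,s} / {q,s}
  b9: {x} / ∅

Liveness:
  b0: in=∅ out={q,v}
  b1: in={q,v} out={q}
  b2: in=∅ out={s,x}
  b3: in={s,x} out={s}
  b4: in={q} out={q}
  b5: in={q} out={q,s}
  b6: in={s} out={q,s}
  b7: in=∅ out=∅
  b8: in={q,s} out=∅
  b9: in=∅ out=∅

Interference:
  a: {x}
  q: {s,v}
  s: {q,v,x}
  v: {q,s}
  x: {a,s}

N(v) = ["q", "s"]

Answer: ["q", "s"]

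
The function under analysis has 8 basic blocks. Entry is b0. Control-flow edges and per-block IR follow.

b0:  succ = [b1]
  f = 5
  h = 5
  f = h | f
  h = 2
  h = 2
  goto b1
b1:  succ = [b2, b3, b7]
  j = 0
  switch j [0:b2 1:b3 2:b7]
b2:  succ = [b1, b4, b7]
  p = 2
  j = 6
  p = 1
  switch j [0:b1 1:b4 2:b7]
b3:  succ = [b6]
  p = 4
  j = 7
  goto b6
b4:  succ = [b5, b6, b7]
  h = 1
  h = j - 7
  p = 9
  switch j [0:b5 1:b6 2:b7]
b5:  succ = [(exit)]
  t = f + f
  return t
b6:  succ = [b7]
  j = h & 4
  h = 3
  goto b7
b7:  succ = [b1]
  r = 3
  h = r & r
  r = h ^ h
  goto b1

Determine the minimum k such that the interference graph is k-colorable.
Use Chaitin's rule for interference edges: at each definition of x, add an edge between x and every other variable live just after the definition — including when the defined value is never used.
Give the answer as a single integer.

Block summaries:
  b0: {f,h} / ∅
  b1: {j} / ∅
  b2: {j,p} / ∅
  b3: {j,p} / ∅
  b4: {h,p} / {j}
  b5: {t} / {f}
  b6: {h,j} / {h}
  b7: {h,r} / ∅

Live sets:
  b0 li=∅ lo={f,h}
  b1 li={f,h} lo={f,h}
  b2 li={f,h} lo={f,h,j}
  b3 li={f,h} lo={f,h}
  b4 li={f,j} lo={f,h}
  b5 li={f} lo=∅
  b6 li={f,h} lo={f}
  b7 li={f} lo={f,h}

Interfere edges:
  f — {h,j,p,r}
  h — {f,j,p,r}
  j — {f,h,p}
  p — {f,h,j}
  r — {f,h}
  t — ∅

Registers:
  {f,h,j,p} pairwise interfere (4-clique) ⇒ χ ≥ 4
  assign f→R0 h→R1 j→R2 p→R3 r→R2 t→R0 — no edge inside a register ⇒ χ ≤ 4
  χ = 4

Answer: 4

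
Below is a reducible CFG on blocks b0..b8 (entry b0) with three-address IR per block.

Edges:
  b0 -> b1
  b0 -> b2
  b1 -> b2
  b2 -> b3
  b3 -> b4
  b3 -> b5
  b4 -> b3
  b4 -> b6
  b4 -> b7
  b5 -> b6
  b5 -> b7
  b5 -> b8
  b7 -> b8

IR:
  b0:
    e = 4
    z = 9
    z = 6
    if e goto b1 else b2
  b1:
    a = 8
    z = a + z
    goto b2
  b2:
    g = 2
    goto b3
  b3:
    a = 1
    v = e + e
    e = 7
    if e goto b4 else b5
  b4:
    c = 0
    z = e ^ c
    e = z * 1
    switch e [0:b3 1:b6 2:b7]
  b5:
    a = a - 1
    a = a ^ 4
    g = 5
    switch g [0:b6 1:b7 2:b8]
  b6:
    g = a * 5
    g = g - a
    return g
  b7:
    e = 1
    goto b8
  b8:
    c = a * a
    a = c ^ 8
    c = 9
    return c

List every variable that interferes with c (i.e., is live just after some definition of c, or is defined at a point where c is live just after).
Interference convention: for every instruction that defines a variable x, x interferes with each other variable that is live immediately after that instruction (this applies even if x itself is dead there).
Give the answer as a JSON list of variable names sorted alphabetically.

Answer: ["a", "e"]

Derivation:
Per-block:
  b0: {e,z} / ∅
  b1: {a,z} / {z}
  b2: {g} / ∅
  b3: {a,e,v} / {e}
  b4: {c,e,z} / {e}
  b5: {a,g} / {a}
  b6: {g} / {a}
  b7: {e} / ∅
  b8: {a,c} / {a}

Backward fixpoint:
  live b0: ∅→{e,z}
  live b1: {e,z}→{e}
  live b2: {e}→{e}
  live b3: {e}→{a,e}
  live b4: {a,e}→{a,e}
  live b5: {a}→{a}
  live b6: {a}→∅
  live b7: {a}→{a}
  live b8: {a}→∅

Interfere edges:
  a — {c,e,g,v,z}
  c — {a,e}
  e — {a,c,g,z}
  g — {a,e}
  v — {a}
  z — {a,e}

N(c) = ["a", "e"]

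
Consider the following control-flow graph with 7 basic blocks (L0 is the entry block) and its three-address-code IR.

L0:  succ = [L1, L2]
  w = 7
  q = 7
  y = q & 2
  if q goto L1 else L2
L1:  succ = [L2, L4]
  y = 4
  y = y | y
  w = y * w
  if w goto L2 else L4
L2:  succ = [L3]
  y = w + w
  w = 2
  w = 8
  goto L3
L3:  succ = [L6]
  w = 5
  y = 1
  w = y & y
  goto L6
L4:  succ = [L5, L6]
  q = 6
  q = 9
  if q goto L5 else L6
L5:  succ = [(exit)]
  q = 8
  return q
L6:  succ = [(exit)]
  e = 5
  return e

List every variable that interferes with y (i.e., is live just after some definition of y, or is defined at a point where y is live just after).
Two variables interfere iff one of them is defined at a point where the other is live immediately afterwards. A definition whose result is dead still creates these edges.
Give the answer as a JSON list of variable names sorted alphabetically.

Answer: ["q", "w"]

Derivation:
def/use:
  L0 def {q,w,y} use ∅
  L1 def {w,y} use {w}
  L2 def {w,y} use {w}
  L3 def {w,y} use ∅
  L4 def {q} use ∅
  L5 def {q} use ∅
  L6 def {e} use ∅

Backward fixpoint:
  L0 li=∅ lo={w}
  L1 li={w} lo={w}
  L2 li={w} lo=∅
  L3 li=∅ lo=∅
  L4 li=∅ lo=∅
  L5 li=∅ lo=∅
  L6 li=∅ lo=∅

Interference:
  e↔∅
  q↔{w,y}
  w↔{q,y}
  y↔{q,w}

N(y) = ["q", "w"]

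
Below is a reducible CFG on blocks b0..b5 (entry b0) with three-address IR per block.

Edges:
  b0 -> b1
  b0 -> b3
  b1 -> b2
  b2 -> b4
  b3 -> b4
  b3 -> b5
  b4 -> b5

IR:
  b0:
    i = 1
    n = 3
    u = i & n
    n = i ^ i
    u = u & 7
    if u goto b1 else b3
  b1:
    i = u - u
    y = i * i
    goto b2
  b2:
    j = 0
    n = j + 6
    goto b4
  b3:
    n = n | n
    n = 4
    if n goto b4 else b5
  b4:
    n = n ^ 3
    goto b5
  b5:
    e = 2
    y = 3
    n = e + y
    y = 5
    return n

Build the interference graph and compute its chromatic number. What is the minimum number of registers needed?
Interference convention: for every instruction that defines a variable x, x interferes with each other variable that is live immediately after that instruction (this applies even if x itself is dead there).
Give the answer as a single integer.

Answer: 3

Analysis:
Block summaries:
  b0 def {i,n,u} use ∅
  b1 def {i,y} use {u}
  b2 def {j,n} use ∅
  b3 def {n} use {n}
  b4 def {n} use {n}
  b5 def {e,n,y} use ∅

Backward fixpoint:
  b0: in=∅ out={n,u}
  b1: in={u} out=∅
  b2: in=∅ out={n}
  b3: in={n} out={n}
  b4: in={n} out=∅
  b5: in=∅ out=∅

Interfere edges:
  e↔{y}
  i↔{n,u}
  j↔∅
  n↔{i,u,y}
  u↔{i,n}
  y↔{e,n}

Registers:
  lower bound: {i,n,u} mutually conflict ⇒ χ ≥ 3
  3-colouring: R0={e,j,n}  R1={i,y}  R2={u}
  χ = 3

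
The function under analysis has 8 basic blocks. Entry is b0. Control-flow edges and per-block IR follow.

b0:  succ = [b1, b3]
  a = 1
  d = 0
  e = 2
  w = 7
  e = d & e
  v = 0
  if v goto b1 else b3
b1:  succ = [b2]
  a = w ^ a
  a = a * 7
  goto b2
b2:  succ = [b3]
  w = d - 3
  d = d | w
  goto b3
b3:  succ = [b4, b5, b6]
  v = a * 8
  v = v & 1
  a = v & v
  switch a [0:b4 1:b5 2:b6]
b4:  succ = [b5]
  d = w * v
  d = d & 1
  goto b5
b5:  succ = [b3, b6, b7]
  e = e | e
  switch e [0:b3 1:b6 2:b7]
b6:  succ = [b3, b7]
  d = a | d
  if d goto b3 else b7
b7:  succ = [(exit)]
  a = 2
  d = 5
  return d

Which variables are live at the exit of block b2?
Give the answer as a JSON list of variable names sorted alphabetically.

Answer: ["a", "d", "e", "w"]

Working:
Block summaries:
  b0: def={a,d,e,v,w} ue=∅
  b1: def={a} ue={a,w}
  b2: def={d,w} ue={d}
  b3: def={a,v} ue={a}
  b4: def={d} ue={v,w}
  b5: def={e} ue={e}
  b6: def={d} ue={a,d}
  b7: def={a,d} ue=∅

Liveness:
  live b0: ∅→{a,d,e,w}
  live b1: {a,d,e,w}→{a,d,e}
  live b2: {a,d,e}→{a,d,e,w}
  live b3: {a,d,e,w}→{a,d,e,v,w}
  live b4: {a,e,v,w}→{a,d,e,w}
  live b5: {a,d,e,w}→{a,d,e,w}
  live b6: {a,d,e,w}→{a,d,e,w}
  live b7: ∅→∅

live-out(b2) = ["a", "d", "e", "w"]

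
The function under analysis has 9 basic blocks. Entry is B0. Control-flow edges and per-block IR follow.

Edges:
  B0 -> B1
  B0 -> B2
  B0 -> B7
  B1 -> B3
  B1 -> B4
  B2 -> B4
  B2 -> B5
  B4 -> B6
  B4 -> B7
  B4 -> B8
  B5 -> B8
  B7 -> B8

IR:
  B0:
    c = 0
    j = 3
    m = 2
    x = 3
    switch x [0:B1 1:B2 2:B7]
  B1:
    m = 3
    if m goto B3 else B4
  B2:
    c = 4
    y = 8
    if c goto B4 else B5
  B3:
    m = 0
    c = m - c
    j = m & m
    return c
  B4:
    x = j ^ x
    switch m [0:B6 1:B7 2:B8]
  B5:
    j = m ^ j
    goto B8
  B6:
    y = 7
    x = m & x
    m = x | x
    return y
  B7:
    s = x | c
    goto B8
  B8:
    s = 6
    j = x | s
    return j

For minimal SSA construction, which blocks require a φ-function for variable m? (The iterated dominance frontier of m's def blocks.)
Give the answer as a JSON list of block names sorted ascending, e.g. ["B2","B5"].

idom tree: B1←B0 B2←B0 B3←B1 B4←B0 B5←B2 B6←B4 B7←B0 B8←B0
Dom∩ at merges:
  B4: preds {B1,B2}: {B0,B1} ∩ {B0,B2} = {B0}; idom=B0
  B7: preds {B0,B4}: {B0} ∩ {B0,B4} = {B0}; idom=B0
  B8: preds {B4,B5,B7}: {B0,B4} ∩ {B0,B2,B5} ∩ {B0,B7} = {B0}; idom=B0

DF derivation:
  join B4 pred B1: B1 stop@B0
  join B4 pred B2: B2 stop@B0
  join B7 pred B0: · stop@B0
  join B7 pred B4: B4 stop@B0
  join B8 pred B4: B4 stop@B0
  join B8 pred B5: B5→B2 stop@B0
  join B8 pred B7: B7 stop@B0
  B0 → ∅
  B1 → {B4}
  B2 → {B4,B8}
  B3 → ∅
  B4 → {B7,B8}
  B5 → {B8}
  B6 → ∅
  B7 → {B8}
  B8 → ∅

φ for m: defs {B0,B1,B3,B6}
  DF⁺ = {B4,B7,B8}

Answer: ["B4", "B7", "B8"]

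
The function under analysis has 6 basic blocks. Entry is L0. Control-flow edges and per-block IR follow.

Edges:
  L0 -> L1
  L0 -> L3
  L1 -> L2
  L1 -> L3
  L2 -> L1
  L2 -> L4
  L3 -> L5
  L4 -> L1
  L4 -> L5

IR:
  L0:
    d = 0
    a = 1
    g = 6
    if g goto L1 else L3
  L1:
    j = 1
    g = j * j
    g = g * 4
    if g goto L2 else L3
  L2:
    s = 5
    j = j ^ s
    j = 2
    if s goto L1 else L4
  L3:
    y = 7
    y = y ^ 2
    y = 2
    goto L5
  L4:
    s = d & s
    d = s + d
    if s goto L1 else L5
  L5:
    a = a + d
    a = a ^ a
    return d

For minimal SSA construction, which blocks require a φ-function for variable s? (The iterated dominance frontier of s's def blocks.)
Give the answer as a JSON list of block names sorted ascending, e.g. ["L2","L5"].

Answer: ["L1", "L3", "L5"]

Derivation:
idom tree: L1←L0 L2←L1 L3←L0 L4←L2 L5←L0
Join-block Dom:
  L1: preds {L0,L2,L4}: {L0} ∩ {L0,L1,L2} ∩ {L0,L1,L2,L4} = {L0}; idom=L0
  L3: preds {L0,L1}: {L0} ∩ {L0,L1} = {L0}; idom=L0
  L5: preds {L3,L4}: {L0,L3} ∩ {L0,L1,L2,L4} = {L0}; idom=L0

DF derivation:
  L1←L0: walk · to L0
  L1←L2: walk L2→L1 to L0
  L1←L4: walk L4→L2→L1 to L0
  L3←L0: walk · to L0
  L3←L1: walk L1 to L0
  L5←L3: walk L3 to L0
  L5←L4: walk L4→L2→L1 to L0
  DF(L0)=∅
  DF(L1)={L1,L3,L5}
  DF(L2)={L1,L5}
  DF(L3)={L5}
  DF(L4)={L1,L5}
  DF(L5)=∅

φ for s: defs {L2,L4}
  DF⁺ = {L1,L3,L5}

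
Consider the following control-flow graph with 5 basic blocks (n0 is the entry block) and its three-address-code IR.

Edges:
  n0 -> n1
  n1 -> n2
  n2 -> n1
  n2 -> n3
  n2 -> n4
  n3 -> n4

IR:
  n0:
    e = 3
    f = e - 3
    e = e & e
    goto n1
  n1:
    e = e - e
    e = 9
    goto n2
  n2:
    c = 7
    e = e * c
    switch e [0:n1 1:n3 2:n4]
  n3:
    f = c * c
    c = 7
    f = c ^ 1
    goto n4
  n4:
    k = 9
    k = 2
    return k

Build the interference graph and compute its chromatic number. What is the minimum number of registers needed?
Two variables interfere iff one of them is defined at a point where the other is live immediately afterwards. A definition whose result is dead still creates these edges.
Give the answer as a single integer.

Answer: 2

Derivation:
def/use:
  n0 def {e,f} use ∅
  n1 def {e} use {e}
  n2 def {c,e} use {e}
  n3 def {c,f} use {c}
  n4 def {k} use ∅

Liveness:
  n0 li=∅ lo={e}
  n1 li={e} lo={e}
  n2 li={e} lo={c,e}
  n3 li={c} lo=∅
  n4 li=∅ lo=∅

Interfere edges:
  c — {e}
  e — {c,f}
  f — {e}
  k — ∅

Registers:
  lower bound: {c,e} mutually conflict ⇒ χ ≥ 2
  assign c→R1 e→R0 f→R1 k→R0 — no edge inside a register ⇒ χ ≤ 2
  χ = 2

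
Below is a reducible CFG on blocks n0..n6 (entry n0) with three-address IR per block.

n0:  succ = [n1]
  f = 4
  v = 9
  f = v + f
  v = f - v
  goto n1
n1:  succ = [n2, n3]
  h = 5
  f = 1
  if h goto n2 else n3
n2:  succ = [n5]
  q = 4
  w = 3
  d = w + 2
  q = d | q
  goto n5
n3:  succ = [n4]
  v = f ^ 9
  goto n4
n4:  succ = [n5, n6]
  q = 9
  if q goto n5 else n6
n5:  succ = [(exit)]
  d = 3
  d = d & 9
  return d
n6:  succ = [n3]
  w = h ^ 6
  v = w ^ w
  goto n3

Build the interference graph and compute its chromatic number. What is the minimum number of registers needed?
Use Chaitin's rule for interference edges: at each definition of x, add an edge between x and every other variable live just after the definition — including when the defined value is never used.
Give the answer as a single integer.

Answer: 4

Analysis:
Per-block:
  n0: {f,v} / ∅
  n1: {f,h} / ∅
  n2: {d,q,w} / ∅
  n3: {v} / {f}
  n4: {q} / ∅
  n5: {d} / ∅
  n6: {v,w} / {h}

Backward fixpoint:
  live n0: ∅→∅
  live n1: ∅→{f,h}
  live n2: ∅→∅
  live n3: {f,h}→{f,h}
  live n4: {f,h}→{f,h}
  live n5: ∅→∅
  live n6: {f,h}→{f,h}

Interference:
  d — {q}
  f — {h,q,v,w}
  h — {f,q,v,w}
  q — {d,f,h,w}
  v — {f,h}
  w — {f,h,q}

Chromatic number:
  lower bound: {f,h,q,w} mutually conflict ⇒ χ ≥ 4
  4-colouring: r0={d,f}  r1={h}  r2={q,v}  r3={w}
  χ = 4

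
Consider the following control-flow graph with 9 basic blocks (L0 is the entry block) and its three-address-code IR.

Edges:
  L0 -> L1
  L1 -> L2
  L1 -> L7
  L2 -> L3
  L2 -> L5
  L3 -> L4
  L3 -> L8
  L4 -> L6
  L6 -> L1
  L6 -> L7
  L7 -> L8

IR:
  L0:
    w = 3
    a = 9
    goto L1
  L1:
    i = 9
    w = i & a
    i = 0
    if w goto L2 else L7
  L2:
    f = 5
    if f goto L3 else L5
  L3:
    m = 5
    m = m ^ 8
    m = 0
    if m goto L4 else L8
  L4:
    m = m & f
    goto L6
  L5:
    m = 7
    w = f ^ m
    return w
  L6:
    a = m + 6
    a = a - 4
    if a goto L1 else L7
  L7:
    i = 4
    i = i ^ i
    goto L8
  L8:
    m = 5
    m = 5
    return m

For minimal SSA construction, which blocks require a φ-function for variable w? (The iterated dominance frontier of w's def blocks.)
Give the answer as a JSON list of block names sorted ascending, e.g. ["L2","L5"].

idom tree: L1←L0 L2←L1 L3←L2 L4←L3 L5←L2 L6←L4 L7←L1 L8←L1
Dom at joins:
  L1: preds {L0,L6}: {L0} ∩ {L0,L1,L2,L3,L4,L6} = {L0}; idom=L0
  L7: preds {L1,L6}: {L0,L1} ∩ {L0,L1,L2,L3,L4,L6} = {L0,L1}; idom=L1
  L8: preds {L3,L7}: {L0,L1,L2,L3} ∩ {L0,L1,L7} = {L0,L1}; idom=L1

DF walk-up:
  L1←L0: walk · to L0
  L1←L6: walk L6→L4→L3→L2→L1 to L0
  L7←L1: walk · to L1
  L7←L6: walk L6→L4→L3→L2 to L1
  L8←L3: walk L3→L2 to L1
  L8←L7: walk L7 to L1
  L0: DF=∅
  L1: DF={L1}
  L2: DF={L1,L7,L8}
  L3: DF={L1,L7,L8}
  L4: DF={L1,L7}
  L5: DF=∅
  L6: DF={L1,L7}
  L7: DF={L8}
  L8: DF=∅

φ for w: defs {L0,L1,L5}
  DF⁺ = {L1}

Answer: ["L1"]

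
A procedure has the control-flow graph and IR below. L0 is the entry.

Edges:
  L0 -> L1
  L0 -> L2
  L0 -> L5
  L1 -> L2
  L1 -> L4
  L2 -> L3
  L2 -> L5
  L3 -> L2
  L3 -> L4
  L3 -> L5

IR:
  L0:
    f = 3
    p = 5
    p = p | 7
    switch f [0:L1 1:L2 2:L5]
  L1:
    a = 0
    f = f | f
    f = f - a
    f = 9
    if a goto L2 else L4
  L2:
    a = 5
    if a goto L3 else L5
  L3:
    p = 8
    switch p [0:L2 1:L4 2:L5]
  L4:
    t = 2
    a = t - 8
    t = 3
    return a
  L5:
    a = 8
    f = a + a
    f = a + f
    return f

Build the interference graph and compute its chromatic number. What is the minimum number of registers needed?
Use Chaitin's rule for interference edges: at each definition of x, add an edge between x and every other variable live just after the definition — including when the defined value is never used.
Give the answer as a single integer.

Answer: 2

Analysis:
Block summaries:
  L0: def={f,p} ue=∅
  L1: def={a,f} ue={f}
  L2: def={a} ue=∅
  L3: def={p} ue=∅
  L4: def={a,t} ue=∅
  L5: def={a,f} ue=∅

Liveness:
  L0: in=∅ out={f}
  L1: in={f} out=∅
  L2: in=∅ out=∅
  L3: in=∅ out=∅
  L4: in=∅ out=∅
  L5: in=∅ out=∅

Conflict graph:
  a: {f,t}
  f: {a,p}
  p: {f}
  t: {a}

Colouring:
  {a,f} pairwise interfere (2-clique) ⇒ χ ≥ 2
  2-colouring: r0={a,p}  r1={f,t}
  χ = 2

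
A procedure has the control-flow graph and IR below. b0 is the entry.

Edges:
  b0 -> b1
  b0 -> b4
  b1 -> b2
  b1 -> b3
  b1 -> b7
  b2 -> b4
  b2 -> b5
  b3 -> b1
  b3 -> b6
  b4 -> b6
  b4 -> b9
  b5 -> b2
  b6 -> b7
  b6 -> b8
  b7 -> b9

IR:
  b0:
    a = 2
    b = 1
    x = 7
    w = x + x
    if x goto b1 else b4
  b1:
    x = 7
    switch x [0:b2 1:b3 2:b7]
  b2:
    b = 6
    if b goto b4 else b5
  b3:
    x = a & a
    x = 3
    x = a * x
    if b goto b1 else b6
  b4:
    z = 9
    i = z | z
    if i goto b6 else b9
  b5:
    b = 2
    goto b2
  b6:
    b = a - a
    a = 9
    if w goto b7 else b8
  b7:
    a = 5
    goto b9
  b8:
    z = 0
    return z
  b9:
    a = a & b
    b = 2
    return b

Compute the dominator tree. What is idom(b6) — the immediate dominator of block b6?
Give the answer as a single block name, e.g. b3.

Answer: b0

Analysis:
idom tree: b1←b0 b2←b1 b3←b1 b4←b0 b5←b2 b6←b0 b7←b0 b8←b6 b9←b0
Dom∩ at merges:
  b1: preds {b0,b3}: {b0} ∩ {b0,b1,b3} = {b0}; idom=b0
  b2: preds {b1,b5}: {b0,b1} ∩ {b0,b1,b2,b5} = {b0,b1}; idom=b1
  b4: preds {b0,b2}: {b0} ∩ {b0,b1,b2} = {b0}; idom=b0
  b6: preds {b3,b4}: {b0,b1,b3} ∩ {b0,b4} = {b0}; idom=b0
  b7: preds {b1,b6}: {b0,b1} ∩ {b0,b6} = {b0}; idom=b0
  b9: preds {b4,b7}: {b0,b4} ∩ {b0,b7} = {b0}; idom=b0

idom(b6) = b0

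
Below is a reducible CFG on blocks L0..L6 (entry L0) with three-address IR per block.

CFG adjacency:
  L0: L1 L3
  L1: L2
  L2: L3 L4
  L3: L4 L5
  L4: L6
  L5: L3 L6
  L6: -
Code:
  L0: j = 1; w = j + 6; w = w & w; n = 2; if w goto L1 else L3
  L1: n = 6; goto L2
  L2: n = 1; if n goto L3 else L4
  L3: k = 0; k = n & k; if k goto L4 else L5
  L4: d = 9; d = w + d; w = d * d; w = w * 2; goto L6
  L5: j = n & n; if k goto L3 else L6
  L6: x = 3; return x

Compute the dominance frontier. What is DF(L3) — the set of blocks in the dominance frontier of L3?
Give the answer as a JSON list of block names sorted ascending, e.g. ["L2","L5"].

idom tree: L1←L0 L2←L1 L3←L0 L4←L0 L5←L3 L6←L0
Join-block Dom:
  L3: preds {L0,L2,L5}: {L0} ∩ {L0,L1,L2} ∩ {L0,L3,L5} = {L0}; idom=L0
  L4: preds {L2,L3}: {L0,L1,L2} ∩ {L0,L3} = {L0}; idom=L0
  L6: preds {L4,L5}: {L0,L4} ∩ {L0,L3,L5} = {L0}; idom=L0

DF derivation:
  L3←L0: walk · to L0
  L3←L2: walk L2→L1 to L0
  L3←L5: walk L5→L3 to L0
  L4←L2: walk L2→L1 to L0
  L4←L3: walk L3 to L0
  L6←L4: walk L4 to L0
  L6←L5: walk L5→L3 to L0
  DF(L0)=∅
  DF(L1)={L3,L4}
  DF(L2)={L3,L4}
  DF(L3)={L3,L4,L6}
  DF(L4)={L6}
  DF(L5)={L3,L6}
  DF(L6)=∅

DF(L3) = ["L3", "L4", "L6"]

Answer: ["L3", "L4", "L6"]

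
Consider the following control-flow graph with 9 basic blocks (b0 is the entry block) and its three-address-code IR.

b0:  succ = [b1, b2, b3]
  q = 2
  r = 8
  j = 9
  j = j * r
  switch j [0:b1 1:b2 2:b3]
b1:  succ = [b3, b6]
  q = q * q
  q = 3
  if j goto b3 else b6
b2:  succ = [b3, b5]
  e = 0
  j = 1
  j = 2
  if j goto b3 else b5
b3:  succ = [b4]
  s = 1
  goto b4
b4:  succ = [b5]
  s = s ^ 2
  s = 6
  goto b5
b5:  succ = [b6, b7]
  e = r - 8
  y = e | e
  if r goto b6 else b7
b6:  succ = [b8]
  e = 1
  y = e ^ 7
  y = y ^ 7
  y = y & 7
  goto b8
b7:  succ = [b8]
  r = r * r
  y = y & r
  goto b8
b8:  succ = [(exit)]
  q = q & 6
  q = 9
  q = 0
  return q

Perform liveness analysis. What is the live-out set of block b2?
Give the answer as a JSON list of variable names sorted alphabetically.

def/use:
  b0: def={j,q,r} ue=∅
  b1: def={q} ue={j,q}
  b2: def={e,j} ue=∅
  b3: def={s} ue=∅
  b4: def={s} ue={s}
  b5: def={e,y} ue={r}
  b6: def={e,y} ue=∅
  b7: def={r,y} ue={r,y}
  b8: def={q} ue={q}

Liveness:
  live b0: ∅→{j,q,r}
  live b1: {j,q,r}→{q,r}
  live b2: {q,r}→{q,r}
  live b3: {q,r}→{q,r,s}
  live b4: {q,r,s}→{q,r}
  live b5: {q,r}→{q,r,y}
  live b6: {q}→{q}
  live b7: {q,r,y}→{q}
  live b8: {q}→∅

live-out(b2) = ["q", "r"]

Answer: ["q", "r"]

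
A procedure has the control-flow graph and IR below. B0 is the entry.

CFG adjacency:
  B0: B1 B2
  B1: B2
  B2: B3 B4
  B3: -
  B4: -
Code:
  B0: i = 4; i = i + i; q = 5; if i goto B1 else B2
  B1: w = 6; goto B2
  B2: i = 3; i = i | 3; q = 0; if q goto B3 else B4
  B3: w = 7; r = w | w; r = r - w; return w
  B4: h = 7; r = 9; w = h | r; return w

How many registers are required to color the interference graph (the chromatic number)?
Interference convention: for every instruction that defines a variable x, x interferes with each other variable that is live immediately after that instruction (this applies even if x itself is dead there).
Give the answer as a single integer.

Answer: 2

Derivation:
Per-block:
  B0: {i,q} / ∅
  B1: {w} / ∅
  B2: {i,q} / ∅
  B3: {r,w} / ∅
  B4: {h,r,w} / ∅

Live sets:
  B0: in=∅ out=∅
  B1: in=∅ out=∅
  B2: in=∅ out=∅
  B3: in=∅ out=∅
  B4: in=∅ out=∅

Interference:
  h: {r}
  i: {q}
  q: {i}
  r: {h,w}
  w: {r}

Registers:
  {h,r} pairwise interfere (2-clique) ⇒ χ ≥ 2
  2-colouring: R0={i,r}  R1={h,q,w}
  χ = 2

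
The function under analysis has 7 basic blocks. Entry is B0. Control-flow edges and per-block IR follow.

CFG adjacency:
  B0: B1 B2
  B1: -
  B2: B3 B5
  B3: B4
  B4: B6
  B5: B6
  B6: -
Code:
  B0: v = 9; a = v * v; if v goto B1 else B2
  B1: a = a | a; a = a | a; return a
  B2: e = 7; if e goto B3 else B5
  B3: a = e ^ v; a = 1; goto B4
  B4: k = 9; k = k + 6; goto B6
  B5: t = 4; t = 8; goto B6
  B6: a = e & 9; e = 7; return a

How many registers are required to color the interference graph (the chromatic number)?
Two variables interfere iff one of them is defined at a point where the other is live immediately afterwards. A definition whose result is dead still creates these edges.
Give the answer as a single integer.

Per-block:
  B0 def {a,v} use ∅
  B1 def {a} use {a}
  B2 def {e} use ∅
  B3 def {a} use {e,v}
  B4 def {k} use ∅
  B5 def {t} use ∅
  B6 def {a,e} use {e}

Backward fixpoint:
  live B0: ∅→{a,v}
  live B1: {a}→∅
  live B2: {v}→{e,v}
  live B3: {e,v}→{e}
  live B4: {e}→{e}
  live B5: {e}→{e}
  live B6: {e}→∅

Interference:
  a: {e,v}
  e: {a,k,t,v}
  k: {e}
  t: {e}
  v: {a,e}

Colouring:
  lower bound: {a,e,v} mutually conflict ⇒ χ ≥ 3
  assign a→R1 e→R0 k→R1 t→R1 v→R2 — no edge inside a register ⇒ χ ≤ 3
  χ = 3

Answer: 3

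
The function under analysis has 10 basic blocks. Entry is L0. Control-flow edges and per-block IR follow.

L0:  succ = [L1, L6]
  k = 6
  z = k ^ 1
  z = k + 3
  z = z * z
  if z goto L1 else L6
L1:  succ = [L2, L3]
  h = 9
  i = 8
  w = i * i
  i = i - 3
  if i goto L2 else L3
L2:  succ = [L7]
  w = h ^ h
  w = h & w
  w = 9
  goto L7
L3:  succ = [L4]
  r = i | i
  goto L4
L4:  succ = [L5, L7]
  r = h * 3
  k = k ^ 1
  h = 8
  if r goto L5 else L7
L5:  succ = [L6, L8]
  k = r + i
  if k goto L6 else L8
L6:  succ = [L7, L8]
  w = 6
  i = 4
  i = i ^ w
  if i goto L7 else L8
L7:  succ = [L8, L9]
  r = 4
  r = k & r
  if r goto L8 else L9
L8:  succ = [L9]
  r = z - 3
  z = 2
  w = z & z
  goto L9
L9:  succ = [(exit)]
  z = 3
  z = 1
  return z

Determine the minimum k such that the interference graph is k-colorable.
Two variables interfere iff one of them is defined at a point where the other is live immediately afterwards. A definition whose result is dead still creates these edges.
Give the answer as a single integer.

Answer: 5

Derivation:
Per-block:
  L0: {k,z} / ∅
  L1: {h,i,w} / ∅
  L2: {w} / {h}
  L3: {r} / {i}
  L4: {h,k,r} / {h,k}
  L5: {k} / {i,r}
  L6: {i,w} / ∅
  L7: {r} / {k}
  L8: {r,w,z} / {z}
  L9: {z} / ∅

Liveness:
  live L0: ∅→{k,z}
  live L1: {k,z}→{h,i,k,z}
  live L2: {h,k,z}→{k,z}
  live L3: {h,i,k,z}→{h,i,k,z}
  live L4: {h,i,k,z}→{i,k,r,z}
  live L5: {i,r,z}→{k,z}
  live L6: {k,z}→{k,z}
  live L7: {k,z}→{z}
  live L8: {z}→∅
  live L9: ∅→∅

Conflict graph:
  h: {i,k,r,w,z}
  i: {h,k,r,w,z}
  k: {h,i,r,w,z}
  r: {h,i,k,z}
  w: {h,i,k,z}
  z: {h,i,k,r,w}

Registers:
  clique {h,i,k,r,z} ⇒ need ≥ 5
  5-colouring: c0={h}  c1={i}  c2={k}  c3={z}  c4={r,w}
  χ = 5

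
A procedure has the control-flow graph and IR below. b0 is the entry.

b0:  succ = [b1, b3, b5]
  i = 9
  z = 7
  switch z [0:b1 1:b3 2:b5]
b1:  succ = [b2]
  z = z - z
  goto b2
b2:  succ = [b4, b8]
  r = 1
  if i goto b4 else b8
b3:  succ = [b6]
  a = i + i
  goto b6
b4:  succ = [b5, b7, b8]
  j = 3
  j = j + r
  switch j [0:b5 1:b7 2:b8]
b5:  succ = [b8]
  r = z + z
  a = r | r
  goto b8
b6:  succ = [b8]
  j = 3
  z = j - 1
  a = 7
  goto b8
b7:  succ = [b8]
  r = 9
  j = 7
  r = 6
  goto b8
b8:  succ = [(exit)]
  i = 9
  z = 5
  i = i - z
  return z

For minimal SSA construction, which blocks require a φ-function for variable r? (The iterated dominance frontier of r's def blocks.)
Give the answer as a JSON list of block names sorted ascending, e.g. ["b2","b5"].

Answer: ["b5", "b8"]

Derivation:
idom tree: b1←b0 b2←b1 b3←b0 b4←b2 b5←b0 b6←b3 b7←b4 b8←b0
Dom at joins:
  b5: preds {b0,b4}: {b0} ∩ {b0,b1,b2,b4} = {b0}; idom=b0
  b8: preds {b2,b4,b5,b6,b7}: {b0,b1,b2} ∩ {b0,b1,b2,b4} ∩ {b0,b5} ∩ {b0,b3,b6} ∩ {b0,b1,b2,b4,b7} = {b0}; idom=b0

Frontier:
  join b5 pred b0: · stop@b0
  join b5 pred b4: b4→b2→b1 stop@b0
  join b8 pred b2: b2→b1 stop@b0
  join b8 pred b4: b4→b2→b1 stop@b0
  join b8 pred b5: b5 stop@b0
  join b8 pred b6: b6→b3 stop@b0
  join b8 pred b7: b7→b4→b2→b1 stop@b0
  b0 → ∅
  b1 → {b5,b8}
  b2 → {b5,b8}
  b3 → {b8}
  b4 → {b5,b8}
  b5 → {b8}
  b6 → {b8}
  b7 → {b8}
  b8 → ∅

φ for r: defs {b2,b5,b7}
  DF⁺ = {b5,b8}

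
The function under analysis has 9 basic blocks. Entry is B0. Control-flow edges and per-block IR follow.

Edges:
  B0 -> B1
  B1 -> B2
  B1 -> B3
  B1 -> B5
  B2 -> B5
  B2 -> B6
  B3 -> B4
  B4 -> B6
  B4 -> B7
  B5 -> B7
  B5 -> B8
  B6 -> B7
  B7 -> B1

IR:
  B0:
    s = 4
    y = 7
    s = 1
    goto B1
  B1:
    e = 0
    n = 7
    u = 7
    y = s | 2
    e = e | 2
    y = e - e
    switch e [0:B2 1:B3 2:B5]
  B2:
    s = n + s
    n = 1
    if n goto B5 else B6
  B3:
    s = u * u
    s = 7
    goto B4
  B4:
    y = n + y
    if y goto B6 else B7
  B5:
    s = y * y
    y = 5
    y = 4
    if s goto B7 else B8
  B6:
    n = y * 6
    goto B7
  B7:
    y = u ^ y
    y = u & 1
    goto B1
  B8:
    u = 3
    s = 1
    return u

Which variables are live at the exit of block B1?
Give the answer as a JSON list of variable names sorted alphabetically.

Block summaries:
  B0: {s,y} / ∅
  B1: {e,n,u,y} / {s}
  B2: {n,s} / {n,s}
  B3: {s} / {u}
  B4: {y} / {n,y}
  B5: {s,y} / {y}
  B6: {n} / {y}
  B7: {y} / {u,y}
  B8: {s,u} / ∅

Liveness:
  B0: in=∅ out={s}
  B1: in={s} out={n,s,u,y}
  B2: in={n,s,u,y} out={s,u,y}
  B3: in={n,u,y} out={n,s,u,y}
  B4: in={n,s,u,y} out={s,u,y}
  B5: in={u,y} out={s,u,y}
  B6: in={s,u,y} out={s,u,y}
  B7: in={s,u,y} out={s}
  B8: in=∅ out=∅

live-out(B1) = ["n", "s", "u", "y"]

Answer: ["n", "s", "u", "y"]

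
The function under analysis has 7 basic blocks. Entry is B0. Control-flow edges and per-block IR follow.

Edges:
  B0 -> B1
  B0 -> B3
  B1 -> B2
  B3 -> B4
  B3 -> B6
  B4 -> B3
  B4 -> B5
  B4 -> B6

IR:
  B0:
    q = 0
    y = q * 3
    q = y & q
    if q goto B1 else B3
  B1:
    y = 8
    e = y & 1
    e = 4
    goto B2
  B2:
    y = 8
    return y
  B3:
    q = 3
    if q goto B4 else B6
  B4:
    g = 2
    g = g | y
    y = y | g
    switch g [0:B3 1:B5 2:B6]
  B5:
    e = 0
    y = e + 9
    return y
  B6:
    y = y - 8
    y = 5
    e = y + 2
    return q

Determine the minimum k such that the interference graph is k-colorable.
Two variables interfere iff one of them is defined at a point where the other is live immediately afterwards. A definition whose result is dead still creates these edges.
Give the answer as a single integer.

Answer: 3

Working:
Per-block:
  B0: def={q,y} ue=∅
  B1: def={e,y} ue=∅
  B2: def={y} ue=∅
  B3: def={q} ue=∅
  B4: def={g,y} ue={y}
  B5: def={e,y} ue=∅
  B6: def={e,y} ue={q,y}

Liveness:
  B0: in=∅ out={y}
  B1: in=∅ out=∅
  B2: in=∅ out=∅
  B3: in={y} out={q,y}
  B4: in={q,y} out={q,y}
  B5: in=∅ out=∅
  B6: in={q,y} out=∅

Interfere edges:
  e↔{q}
  g↔{q,y}
  q↔{e,g,y}
  y↔{g,q}

Registers:
  lower bound: {g,q,y} mutually conflict ⇒ χ ≥ 3
  assign e→r1 g→r1 q→r0 y→r2 — no edge inside a register ⇒ χ ≤ 3
  χ = 3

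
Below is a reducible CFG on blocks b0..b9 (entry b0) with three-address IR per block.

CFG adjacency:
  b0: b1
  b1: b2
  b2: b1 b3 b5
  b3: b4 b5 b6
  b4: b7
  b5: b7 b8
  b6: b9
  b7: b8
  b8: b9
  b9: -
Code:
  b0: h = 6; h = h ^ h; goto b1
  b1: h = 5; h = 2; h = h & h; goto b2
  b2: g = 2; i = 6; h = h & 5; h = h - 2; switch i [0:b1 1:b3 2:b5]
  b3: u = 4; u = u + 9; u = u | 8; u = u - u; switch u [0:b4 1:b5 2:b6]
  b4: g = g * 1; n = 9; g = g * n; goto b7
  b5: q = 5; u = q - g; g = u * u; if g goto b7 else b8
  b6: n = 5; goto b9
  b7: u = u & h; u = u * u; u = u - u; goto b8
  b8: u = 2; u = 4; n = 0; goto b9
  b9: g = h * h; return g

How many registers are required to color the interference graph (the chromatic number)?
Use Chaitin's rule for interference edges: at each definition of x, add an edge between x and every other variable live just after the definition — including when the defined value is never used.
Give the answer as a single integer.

Block summaries:
  b0 def {h} use ∅
  b1 def {h} use ∅
  b2 def {g,h,i} use {h}
  b3 def {u} use ∅
  b4 def {g,n} use {g}
  b5 def {g,q,u} use {g}
  b6 def {n} use ∅
  b7 def {u} use {h,u}
  b8 def {n,u} use ∅
  b9 def {g} use {h}

Liveness:
  b0: in=∅ out=∅
  b1: in=∅ out={h}
  b2: in={h} out={g,h}
  b3: in={g,h} out={g,h,u}
  b4: in={g,h,u} out={h,u}
  b5: in={g,h} out={h,u}
  b6: in={h} out={h}
  b7: in={h,u} out={h}
  b8: in={h} out={h}
  b9: in={h} out=∅

Interference:
  g — {h,i,n,q,u}
  h — {g,i,n,q,u}
  i — {g,h}
  n — {g,h,u}
  q — {g,h}
  u — {g,h,n}

Registers:
  lower bound: {g,h,n,u} mutually conflict ⇒ χ ≥ 4
  assign g→R0 h→R1 i→R2 n→R2 q→R2 u→R3 — no edge inside a register ⇒ χ ≤ 4
  χ = 4

Answer: 4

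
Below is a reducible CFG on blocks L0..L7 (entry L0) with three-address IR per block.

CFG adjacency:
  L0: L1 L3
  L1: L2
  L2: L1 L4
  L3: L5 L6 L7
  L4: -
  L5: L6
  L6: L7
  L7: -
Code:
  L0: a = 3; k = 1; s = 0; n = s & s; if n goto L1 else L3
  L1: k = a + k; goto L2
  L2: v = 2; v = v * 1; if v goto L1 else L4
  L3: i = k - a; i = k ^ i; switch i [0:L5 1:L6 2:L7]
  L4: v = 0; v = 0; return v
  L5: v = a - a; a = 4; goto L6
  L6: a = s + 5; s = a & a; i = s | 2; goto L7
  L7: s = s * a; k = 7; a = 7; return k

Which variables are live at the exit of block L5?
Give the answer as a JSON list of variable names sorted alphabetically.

def/use:
  L0: def={a,k,n,s} ue=∅
  L1: def={k} ue={a,k}
  L2: def={v} ue=∅
  L3: def={i} ue={a,k}
  L4: def={v} ue=∅
  L5: def={a,v} ue={a}
  L6: def={a,i,s} ue={s}
  L7: def={a,k,s} ue={a,s}

Backward fixpoint:
  L0: in=∅ out={a,k,s}
  L1: in={a,k} out={a,k}
  L2: in={a,k} out={a,k}
  L3: in={a,k,s} out={a,s}
  L4: in=∅ out=∅
  L5: in={a,s} out={s}
  L6: in={s} out={a,s}
  L7: in={a,s} out=∅

live-out(L5) = ["s"]

Answer: ["s"]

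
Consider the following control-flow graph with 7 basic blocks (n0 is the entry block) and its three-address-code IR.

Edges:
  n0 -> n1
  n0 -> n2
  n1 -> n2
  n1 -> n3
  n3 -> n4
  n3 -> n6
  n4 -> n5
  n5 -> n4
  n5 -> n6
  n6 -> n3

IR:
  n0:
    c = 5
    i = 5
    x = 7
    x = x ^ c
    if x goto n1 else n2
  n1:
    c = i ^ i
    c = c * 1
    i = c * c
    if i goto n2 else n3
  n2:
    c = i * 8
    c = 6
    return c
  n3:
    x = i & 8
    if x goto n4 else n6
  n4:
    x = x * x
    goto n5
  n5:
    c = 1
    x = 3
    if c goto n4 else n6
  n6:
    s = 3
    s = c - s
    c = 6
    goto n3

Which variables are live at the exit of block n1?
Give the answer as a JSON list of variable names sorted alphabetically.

Answer: ["c", "i"]

Derivation:
def/use:
  n0 def {c,i,x} use ∅
  n1 def {c,i} use {i}
  n2 def {c} use {i}
  n3 def {x} use {i}
  n4 def {x} use {x}
  n5 def {c,x} use ∅
  n6 def {c,s} use {c}

Live sets:
  n0: in=∅ out={i}
  n1: in={i} out={c,i}
  n2: in={i} out=∅
  n3: in={c,i} out={c,i,x}
  n4: in={i,x} out={i}
  n5: in={i} out={c,i,x}
  n6: in={c,i} out={c,i}

live-out(n1) = ["c", "i"]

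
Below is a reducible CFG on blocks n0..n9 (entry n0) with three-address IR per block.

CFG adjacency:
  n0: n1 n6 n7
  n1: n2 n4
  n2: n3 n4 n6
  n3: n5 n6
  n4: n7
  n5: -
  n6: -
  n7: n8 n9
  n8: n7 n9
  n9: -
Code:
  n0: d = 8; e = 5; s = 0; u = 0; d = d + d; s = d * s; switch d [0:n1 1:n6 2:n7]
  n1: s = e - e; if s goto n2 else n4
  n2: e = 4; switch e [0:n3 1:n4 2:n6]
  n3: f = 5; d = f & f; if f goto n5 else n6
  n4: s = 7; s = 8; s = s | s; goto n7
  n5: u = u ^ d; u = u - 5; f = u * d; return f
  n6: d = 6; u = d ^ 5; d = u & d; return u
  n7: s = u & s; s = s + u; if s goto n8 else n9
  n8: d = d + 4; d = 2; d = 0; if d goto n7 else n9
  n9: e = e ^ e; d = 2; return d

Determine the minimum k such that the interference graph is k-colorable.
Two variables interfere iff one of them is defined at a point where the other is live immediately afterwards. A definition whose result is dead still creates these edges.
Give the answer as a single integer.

Block summaries:
  n0: {d,e,s,u} / ∅
  n1: {s} / {e}
  n2: {e} / ∅
  n3: {d,f} / ∅
  n4: {s} / ∅
  n5: {f,u} / {d,u}
  n6: {d,u} / ∅
  n7: {s} / {s,u}
  n8: {d} / {d}
  n9: {d,e} / {e}

Liveness:
  n0 li=∅ lo={d,e,s,u}
  n1 li={d,e,u} lo={d,e,u}
  n2 li={d,u} lo={d,e,u}
  n3 li={u} lo={d,u}
  n4 li={d,e,u} lo={d,e,s,u}
  n5 li={d,u} lo=∅
  n6 li=∅ lo=∅
  n7 li={d,e,s,u} lo={d,e,s,u}
  n8 li={d,e,s,u} lo={d,e,s,u}
  n9 li={e} lo=∅

Interfere edges:
  d: {e,f,s,u}
  e: {d,s,u}
  f: {d,u}
  s: {d,e,u}
  u: {d,e,f,s}

Colouring:
  {d,e,s,u} pairwise interfere (4-clique) ⇒ χ ≥ 4
  4-colouring: R0={d}  R1={u}  R2={e,f}  R3={s}
  χ = 4

Answer: 4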